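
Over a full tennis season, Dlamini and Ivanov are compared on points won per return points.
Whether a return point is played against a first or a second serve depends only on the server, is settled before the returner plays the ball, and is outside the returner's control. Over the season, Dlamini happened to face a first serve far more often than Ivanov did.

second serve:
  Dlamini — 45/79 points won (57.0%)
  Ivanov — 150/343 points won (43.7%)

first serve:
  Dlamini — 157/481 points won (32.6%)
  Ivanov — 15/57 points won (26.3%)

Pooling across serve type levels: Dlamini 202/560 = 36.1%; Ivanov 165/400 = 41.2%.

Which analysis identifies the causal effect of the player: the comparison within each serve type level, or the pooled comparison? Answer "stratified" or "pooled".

Dlamini is higher inside every serve type stratum but Ivanov is higher in aggregate. Whether to stratify depends on how serve type relates to the player.
Nothing the player does changes serve type; the imbalance is an allocation artefact. With serve type also predicting the outcome, the pooled figure is confounded, and the within-stratum comparison is the causal one.
Within each level — second serve: 57.0% vs 43.7%; first serve: 32.6% vs 26.3% — Dlamini is higher every time.

stratified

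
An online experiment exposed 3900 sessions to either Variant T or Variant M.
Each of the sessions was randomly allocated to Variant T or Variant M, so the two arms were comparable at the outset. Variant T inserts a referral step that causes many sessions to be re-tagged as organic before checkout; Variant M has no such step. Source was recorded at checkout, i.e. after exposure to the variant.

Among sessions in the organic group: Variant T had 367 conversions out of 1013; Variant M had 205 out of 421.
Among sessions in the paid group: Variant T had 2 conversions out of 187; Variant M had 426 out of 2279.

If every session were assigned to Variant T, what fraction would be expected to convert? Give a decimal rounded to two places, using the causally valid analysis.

0.31

Traffic source is recorded after the variant and is itself shifted by it — it sits on the causal path from variant to outcome. Conditioning on a mediator would strip out part of the effect we want; the pooled comparison gives the total causal effect.
So P(outcome | do(Variant T)) is just the pooled rate for Variant T: 369/1200 = 0.307.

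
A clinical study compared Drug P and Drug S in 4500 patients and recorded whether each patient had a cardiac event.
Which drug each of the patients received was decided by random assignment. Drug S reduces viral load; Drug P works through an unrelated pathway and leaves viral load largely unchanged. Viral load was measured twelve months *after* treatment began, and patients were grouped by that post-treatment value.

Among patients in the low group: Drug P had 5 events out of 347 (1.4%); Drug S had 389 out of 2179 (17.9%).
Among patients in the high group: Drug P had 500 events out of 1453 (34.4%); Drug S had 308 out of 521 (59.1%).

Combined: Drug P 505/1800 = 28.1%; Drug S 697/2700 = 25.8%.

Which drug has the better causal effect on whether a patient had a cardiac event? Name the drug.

Viral load lies on the pathway drug → viral load → outcome, so adjusting for it blocks the indirect effect. For the total causal effect of drug, use the unadjusted pooled rates.
Pooled: Drug P 28.1% vs Drug S 25.8%; Drug S is lower overall.

Drug S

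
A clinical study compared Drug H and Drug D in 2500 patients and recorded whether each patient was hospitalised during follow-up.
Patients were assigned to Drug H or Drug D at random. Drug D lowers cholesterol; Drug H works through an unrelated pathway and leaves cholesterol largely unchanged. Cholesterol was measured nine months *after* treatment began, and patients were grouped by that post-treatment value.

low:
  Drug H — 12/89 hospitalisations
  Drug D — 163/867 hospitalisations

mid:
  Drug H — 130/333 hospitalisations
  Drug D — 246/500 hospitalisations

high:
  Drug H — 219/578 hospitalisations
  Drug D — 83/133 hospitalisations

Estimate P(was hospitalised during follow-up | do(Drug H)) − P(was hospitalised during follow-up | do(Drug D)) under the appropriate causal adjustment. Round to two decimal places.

+0.03

Cholesterol is downstream of the drug. One should not condition on a consequence of treatment, so the overall rates are the right comparison.
The causal difference is the pooled difference: 0.361 − 0.328 = +0.033.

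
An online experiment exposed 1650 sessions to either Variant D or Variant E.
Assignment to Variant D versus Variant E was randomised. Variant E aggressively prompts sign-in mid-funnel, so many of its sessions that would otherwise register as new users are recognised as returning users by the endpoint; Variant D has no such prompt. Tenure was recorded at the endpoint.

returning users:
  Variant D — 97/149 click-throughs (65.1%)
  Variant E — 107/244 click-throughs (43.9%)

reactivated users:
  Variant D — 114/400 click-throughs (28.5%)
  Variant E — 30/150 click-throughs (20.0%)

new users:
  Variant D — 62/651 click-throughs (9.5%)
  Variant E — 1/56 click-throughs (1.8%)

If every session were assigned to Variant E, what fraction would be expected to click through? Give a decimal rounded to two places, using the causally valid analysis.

0.31

User tenure is recorded after the variant and is itself shifted by it — it sits on the causal path from variant to outcome. Conditioning on a mediator would strip out part of the effect we want; the pooled comparison gives the total causal effect.
So P(outcome | do(Variant E)) is just the pooled rate for Variant E: 138/450 = 0.307.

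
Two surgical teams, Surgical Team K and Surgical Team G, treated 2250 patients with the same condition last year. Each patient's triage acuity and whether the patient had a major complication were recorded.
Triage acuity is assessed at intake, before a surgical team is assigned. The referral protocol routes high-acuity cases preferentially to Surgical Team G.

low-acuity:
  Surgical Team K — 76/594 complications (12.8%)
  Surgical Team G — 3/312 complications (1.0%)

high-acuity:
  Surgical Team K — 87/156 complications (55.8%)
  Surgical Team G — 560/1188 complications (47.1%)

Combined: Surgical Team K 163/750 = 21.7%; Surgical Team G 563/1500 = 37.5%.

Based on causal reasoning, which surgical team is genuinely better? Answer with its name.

Surgical Team G

Since triage acuity is a pre-existing factor (not a product of the surgical team) and it affects the outcome on its own, it is a confounder. The stratified rates, not the pooled rate, identify the causal effect.
Within each level — low-acuity: 12.8% vs 1.0%; high-acuity: 55.8% vs 47.1% — Surgical Team G is lower every time.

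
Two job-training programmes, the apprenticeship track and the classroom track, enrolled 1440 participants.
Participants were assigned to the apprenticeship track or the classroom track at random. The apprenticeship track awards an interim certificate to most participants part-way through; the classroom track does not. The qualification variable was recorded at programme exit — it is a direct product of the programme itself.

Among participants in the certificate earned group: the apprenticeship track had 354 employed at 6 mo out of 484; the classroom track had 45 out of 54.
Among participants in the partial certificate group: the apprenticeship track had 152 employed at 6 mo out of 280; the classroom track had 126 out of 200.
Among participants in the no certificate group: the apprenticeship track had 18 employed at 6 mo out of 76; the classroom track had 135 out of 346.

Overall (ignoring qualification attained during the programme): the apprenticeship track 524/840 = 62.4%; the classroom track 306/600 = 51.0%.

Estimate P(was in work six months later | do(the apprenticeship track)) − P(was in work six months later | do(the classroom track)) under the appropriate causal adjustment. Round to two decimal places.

+0.11

the classroom track is higher inside every qualification attained during the programme stratum but the apprenticeship track is higher in aggregate. Whether to stratify depends on how qualification attained during the programme relates to the programme.
Qualification attained during the programme lies on the pathway programme → qualification attained during the programme → outcome, so adjusting for it blocks the indirect effect. For the total causal effect of programme, use the unadjusted pooled rates.
The causal difference is the pooled difference: 0.624 − 0.510 = +0.114.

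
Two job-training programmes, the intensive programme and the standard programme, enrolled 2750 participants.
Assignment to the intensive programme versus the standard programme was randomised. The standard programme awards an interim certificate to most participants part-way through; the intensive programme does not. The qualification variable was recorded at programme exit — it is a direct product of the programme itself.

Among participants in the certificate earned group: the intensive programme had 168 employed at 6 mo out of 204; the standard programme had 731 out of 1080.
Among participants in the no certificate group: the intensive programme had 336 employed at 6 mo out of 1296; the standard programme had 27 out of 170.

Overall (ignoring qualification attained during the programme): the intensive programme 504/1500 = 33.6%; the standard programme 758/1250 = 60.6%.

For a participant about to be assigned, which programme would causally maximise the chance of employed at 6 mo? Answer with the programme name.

Qualification attained during the programme is downstream of the programme. One should not condition on a consequence of treatment, so the overall rates are the right comparison.
Pooled: the intensive programme 33.6% vs the standard programme 60.6%; the standard programme is higher overall.

the standard programme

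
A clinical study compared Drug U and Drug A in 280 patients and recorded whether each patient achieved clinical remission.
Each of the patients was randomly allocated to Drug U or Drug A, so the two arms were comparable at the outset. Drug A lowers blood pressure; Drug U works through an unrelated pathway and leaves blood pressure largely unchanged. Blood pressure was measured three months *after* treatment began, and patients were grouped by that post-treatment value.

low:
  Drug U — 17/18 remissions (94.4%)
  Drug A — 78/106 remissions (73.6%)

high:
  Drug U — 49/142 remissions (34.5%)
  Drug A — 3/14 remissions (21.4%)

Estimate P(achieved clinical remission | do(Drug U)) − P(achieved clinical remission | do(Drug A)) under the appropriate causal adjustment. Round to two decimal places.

-0.26

Because the drug influences blood pressure, blood pressure is a post-treatment mediator, not a confounder. Stratifying on it would bias the estimate; the causal effect is the crude pooled difference.
The causal difference is the pooled difference: 0.412 − 0.675 = -0.263.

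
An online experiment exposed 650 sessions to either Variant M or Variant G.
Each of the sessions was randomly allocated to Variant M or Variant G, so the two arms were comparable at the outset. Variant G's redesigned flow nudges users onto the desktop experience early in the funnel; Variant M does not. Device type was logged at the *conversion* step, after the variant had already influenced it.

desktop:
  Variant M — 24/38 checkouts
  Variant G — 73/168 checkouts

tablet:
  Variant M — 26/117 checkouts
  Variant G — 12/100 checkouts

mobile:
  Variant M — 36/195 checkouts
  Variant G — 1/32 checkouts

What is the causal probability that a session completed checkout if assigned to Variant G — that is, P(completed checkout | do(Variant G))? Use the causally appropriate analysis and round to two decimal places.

The distribution of device type is itself part of what the variant does — it is an intermediate outcome. Holding it fixed would remove that part of the effect; the total effect is the pooled difference.
So P(outcome | do(Variant G)) is just the pooled rate for Variant G: 86/300 = 0.287.

0.29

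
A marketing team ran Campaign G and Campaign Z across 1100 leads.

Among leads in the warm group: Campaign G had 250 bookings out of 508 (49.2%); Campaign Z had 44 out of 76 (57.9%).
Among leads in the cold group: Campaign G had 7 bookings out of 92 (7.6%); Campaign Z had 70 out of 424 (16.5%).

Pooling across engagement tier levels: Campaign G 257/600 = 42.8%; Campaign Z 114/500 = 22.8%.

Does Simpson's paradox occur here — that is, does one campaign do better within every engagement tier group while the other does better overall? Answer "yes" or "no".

yes

Within each engagement tier level (warm 49.2% vs 57.9%; cold 7.6% vs 16.5%), Campaign Z has the higher rate every time. Pooled: 42.8% vs 22.8% — Campaign G has the higher rate overall. The two comparisons disagree.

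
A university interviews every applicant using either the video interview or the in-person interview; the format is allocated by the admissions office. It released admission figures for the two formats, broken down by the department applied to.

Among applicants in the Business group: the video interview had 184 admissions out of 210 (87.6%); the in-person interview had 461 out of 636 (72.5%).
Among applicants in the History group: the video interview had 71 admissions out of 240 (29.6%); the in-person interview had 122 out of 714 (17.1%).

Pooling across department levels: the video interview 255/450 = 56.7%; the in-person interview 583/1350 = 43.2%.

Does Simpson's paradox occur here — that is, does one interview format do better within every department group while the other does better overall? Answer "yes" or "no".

Within each department level (Business 87.6% vs 72.5%; History 29.6% vs 17.1%), the video interview has the higher rate every time. Pooled: 56.7% vs 43.2% — the video interview has the higher rate overall. They agree.

no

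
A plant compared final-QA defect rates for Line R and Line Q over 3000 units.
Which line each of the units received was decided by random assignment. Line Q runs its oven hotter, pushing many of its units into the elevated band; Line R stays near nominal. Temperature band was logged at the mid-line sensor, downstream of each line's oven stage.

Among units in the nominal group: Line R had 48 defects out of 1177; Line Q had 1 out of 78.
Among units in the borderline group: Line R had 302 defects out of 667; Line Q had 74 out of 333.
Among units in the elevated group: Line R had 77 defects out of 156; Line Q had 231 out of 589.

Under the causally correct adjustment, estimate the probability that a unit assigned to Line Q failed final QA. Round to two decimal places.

Stratifying would compare lines among units the lines themselves sorted into in-process temperature band groups — a form of selection on an intermediate. The unconditioned pooled rates give the total causal effect.
So P(outcome | do(Line Q)) is just the pooled rate for Line Q: 306/1000 = 0.306.

0.31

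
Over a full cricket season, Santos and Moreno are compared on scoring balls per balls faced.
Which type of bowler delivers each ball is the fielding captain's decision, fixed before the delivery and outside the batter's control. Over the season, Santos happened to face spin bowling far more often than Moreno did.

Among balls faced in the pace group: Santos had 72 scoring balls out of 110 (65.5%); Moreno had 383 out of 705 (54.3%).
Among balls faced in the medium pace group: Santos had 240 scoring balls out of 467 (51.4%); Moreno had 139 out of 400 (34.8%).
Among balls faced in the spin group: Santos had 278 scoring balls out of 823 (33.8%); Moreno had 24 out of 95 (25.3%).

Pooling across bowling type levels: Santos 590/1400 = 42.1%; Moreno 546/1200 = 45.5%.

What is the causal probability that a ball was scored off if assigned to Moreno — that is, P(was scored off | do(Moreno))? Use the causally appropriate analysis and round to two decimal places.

Within every bowling type level Santos has the higher rate, yet pooled Moreno does — Simpson's reversal.
Bowling type satisfies the back-door criterion: it is not a descendant of the player, and it blocks the spurious path from player to outcome. Adjusting for it (i.e., using the within-bowling type rates) gives the causal effect.
Standardising Moreno to the population bowling type mix: 0.313·383/705 + 0.333·139/400 + 0.353·24/95 = 0.375.

0.38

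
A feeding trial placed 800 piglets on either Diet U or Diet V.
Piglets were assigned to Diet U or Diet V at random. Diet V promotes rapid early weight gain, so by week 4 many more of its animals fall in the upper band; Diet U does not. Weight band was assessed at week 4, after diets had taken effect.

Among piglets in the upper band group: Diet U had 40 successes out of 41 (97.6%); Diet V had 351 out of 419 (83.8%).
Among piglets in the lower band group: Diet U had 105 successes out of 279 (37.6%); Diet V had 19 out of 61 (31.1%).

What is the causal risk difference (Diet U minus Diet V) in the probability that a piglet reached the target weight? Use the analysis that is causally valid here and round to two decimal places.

-0.32

Week-4 weight band lies on the pathway diet → week-4 weight band → outcome, so adjusting for it blocks the indirect effect. For the total causal effect of diet, use the unadjusted pooled rates.
The causal difference is the pooled difference: 0.453 − 0.771 = -0.318.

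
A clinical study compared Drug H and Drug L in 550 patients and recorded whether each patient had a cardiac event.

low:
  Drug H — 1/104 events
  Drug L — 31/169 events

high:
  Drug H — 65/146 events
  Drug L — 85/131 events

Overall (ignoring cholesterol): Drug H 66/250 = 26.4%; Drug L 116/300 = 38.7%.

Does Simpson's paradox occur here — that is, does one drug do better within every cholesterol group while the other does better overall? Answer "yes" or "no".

no

Within each cholesterol level (low 1.0% vs 18.3%; high 44.5% vs 64.9%), Drug H has the lower rate every time. Pooled: 26.4% vs 38.7% — Drug H has the lower rate overall. They agree.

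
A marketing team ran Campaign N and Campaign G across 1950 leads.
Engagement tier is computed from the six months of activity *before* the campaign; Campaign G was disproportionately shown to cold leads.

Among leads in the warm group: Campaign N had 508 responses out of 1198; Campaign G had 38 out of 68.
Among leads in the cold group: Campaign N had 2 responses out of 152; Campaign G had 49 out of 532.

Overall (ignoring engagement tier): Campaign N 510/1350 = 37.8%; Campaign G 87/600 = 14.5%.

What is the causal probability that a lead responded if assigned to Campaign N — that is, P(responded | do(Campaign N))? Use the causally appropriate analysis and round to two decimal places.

Within every engagement tier level Campaign G has the higher rate, yet pooled Campaign N does — Simpson's reversal.
The imbalance in engagement tier arose from how leads were allocated, not from anything the campaign did; and engagement tier independently affects the outcome. The pooled gap is confounded — condition on engagement tier.
Standardising Campaign N to the population engagement tier mix: 0.649·508/1198 + 0.351·2/152 = 0.280.

0.28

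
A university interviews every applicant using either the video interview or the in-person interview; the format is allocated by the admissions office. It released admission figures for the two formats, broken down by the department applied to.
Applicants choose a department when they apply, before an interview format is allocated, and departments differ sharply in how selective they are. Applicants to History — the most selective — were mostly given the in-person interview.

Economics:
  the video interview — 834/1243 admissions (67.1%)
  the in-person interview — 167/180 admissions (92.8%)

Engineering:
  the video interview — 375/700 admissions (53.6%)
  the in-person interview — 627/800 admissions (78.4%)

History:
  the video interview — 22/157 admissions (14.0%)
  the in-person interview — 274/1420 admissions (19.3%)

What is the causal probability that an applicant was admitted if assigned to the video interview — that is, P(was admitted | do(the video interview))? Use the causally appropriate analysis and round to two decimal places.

Within every department level the in-person interview has the higher rate, yet pooled the video interview does — Simpson's reversal.
Here department is a common cause — it drives both which interview format a case falls under and the outcome. The crude comparison mixes populations; the stratum-specific rates are the causally relevant ones.
Standardising the video interview to the population department mix: 0.316·834/1243 + 0.333·375/700 + 0.350·22/157 = 0.440.

0.44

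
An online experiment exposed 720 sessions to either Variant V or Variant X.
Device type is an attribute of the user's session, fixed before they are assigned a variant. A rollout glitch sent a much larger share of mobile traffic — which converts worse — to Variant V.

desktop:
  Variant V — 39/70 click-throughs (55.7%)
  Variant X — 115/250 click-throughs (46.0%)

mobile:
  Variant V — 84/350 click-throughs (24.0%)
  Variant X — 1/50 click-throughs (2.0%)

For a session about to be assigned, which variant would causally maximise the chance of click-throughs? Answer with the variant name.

Within every device type level Variant V has the higher rate, yet pooled Variant X does — Simpson's reversal.
Device type differs across variants for reasons unrelated to any effect of the variant itself, and it separately predicts the outcome — a classic confounder. We must compare within device type levels.
Within each level — desktop: 55.7% vs 46.0%; mobile: 24.0% vs 2.0% — Variant V is higher every time.

Variant V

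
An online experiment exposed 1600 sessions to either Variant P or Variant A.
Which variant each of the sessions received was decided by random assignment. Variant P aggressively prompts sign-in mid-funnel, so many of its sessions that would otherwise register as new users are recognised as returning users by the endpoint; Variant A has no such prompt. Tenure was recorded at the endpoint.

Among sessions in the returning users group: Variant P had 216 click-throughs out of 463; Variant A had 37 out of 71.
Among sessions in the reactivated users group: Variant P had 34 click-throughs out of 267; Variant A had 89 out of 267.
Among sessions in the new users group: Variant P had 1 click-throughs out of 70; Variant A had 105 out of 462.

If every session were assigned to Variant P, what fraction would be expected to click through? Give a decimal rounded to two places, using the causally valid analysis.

Within every user tenure level Variant A has the higher rate, yet pooled Variant P does — Simpson's reversal.
Because the variant influences user tenure, user tenure is a post-treatment mediator, not a confounder. Stratifying on it would bias the estimate; the causal effect is the crude pooled difference.
So P(outcome | do(Variant P)) is just the pooled rate for Variant P: 251/800 = 0.314.

0.31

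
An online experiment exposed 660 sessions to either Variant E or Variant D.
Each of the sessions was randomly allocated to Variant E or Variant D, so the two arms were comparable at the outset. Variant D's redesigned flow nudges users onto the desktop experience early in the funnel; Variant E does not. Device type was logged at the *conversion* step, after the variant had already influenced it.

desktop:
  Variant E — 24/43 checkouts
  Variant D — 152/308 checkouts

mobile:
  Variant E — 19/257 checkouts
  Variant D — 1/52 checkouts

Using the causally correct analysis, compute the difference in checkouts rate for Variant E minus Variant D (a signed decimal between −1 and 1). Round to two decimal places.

The stratified and pooled comparisons disagree (Variant E wins within each device type; Variant D wins overall), so the answer turns on the causal role of device type.
Device type is downstream of the variant. One should not condition on a consequence of treatment, so the overall rates are the right comparison.
The causal difference is the pooled difference: 0.143 − 0.425 = -0.282.

-0.28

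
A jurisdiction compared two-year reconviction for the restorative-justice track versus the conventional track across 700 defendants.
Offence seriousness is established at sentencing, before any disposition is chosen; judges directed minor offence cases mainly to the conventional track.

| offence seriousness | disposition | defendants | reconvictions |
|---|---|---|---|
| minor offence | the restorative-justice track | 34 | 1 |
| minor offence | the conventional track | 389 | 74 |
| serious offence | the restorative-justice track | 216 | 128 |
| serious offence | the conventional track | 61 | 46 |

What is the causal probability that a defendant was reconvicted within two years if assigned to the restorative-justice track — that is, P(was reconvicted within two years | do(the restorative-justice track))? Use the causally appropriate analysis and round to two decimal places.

Offence seriousness differs across dispositions for reasons unrelated to any effect of the disposition itself, and it separately predicts the outcome — a classic confounder. We must compare within offence seriousness levels.
Standardising the restorative-justice track to the population offence seriousness mix: 0.604·1/34 + 0.396·128/216 = 0.252.

0.25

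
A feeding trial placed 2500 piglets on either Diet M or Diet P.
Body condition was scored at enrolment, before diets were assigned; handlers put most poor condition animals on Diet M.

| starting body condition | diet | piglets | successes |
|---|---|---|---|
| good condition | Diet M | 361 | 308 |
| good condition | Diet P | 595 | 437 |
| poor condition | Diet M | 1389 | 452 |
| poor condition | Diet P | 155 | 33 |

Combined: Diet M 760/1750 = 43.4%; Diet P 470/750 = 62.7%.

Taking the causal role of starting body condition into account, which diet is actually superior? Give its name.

Starting body condition satisfies the back-door criterion: it is not a descendant of the diet, and it blocks the spurious path from diet to outcome. Adjusting for it (i.e., using the within-starting body condition rates) gives the causal effect.
Within each level — good condition: 85.3% vs 73.4%; poor condition: 32.5% vs 21.3% — Diet M is higher every time.

Diet M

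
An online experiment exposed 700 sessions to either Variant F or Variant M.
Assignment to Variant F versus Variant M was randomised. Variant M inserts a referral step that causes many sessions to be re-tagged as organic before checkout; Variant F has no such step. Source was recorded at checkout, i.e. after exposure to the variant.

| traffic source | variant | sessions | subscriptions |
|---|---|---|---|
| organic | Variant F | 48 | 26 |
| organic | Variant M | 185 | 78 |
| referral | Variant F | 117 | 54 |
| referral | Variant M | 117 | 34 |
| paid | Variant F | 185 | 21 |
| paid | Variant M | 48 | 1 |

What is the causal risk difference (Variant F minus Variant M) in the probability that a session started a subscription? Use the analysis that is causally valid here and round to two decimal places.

Stratifying would compare variants among sessions the variants themselves sorted into traffic source groups — a form of selection on an intermediate. The unconditioned pooled rates give the total causal effect.
The causal difference is the pooled difference: 0.289 − 0.323 = -0.034.

-0.03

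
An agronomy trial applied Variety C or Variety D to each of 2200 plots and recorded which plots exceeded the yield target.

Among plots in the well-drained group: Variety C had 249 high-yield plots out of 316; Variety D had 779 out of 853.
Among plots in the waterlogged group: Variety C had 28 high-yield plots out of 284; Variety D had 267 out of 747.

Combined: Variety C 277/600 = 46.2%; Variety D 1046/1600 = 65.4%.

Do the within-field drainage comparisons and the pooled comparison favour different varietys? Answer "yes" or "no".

Within each field drainage level (well-drained 78.8% vs 91.3%; waterlogged 9.9% vs 35.7%), Variety D has the higher rate every time. Pooled: 46.2% vs 65.4% — Variety D has the higher rate overall. They agree.

no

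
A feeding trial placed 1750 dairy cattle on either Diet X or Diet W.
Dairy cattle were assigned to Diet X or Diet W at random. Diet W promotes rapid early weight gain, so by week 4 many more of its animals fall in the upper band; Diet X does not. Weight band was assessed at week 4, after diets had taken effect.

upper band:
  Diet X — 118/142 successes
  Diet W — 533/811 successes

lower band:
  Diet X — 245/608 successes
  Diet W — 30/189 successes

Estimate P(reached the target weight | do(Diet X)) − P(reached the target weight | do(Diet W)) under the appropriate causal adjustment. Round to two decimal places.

Within every week-4 weight band level Diet X has the higher rate, yet pooled Diet W does — Simpson's reversal.
Week-4 weight band here is a post-treatment variable shaped by the diet; conditioning on it would introduce bias rather than remove it. The overall comparison is the causal one.
The causal difference is the pooled difference: 0.484 − 0.563 = -0.079.

-0.08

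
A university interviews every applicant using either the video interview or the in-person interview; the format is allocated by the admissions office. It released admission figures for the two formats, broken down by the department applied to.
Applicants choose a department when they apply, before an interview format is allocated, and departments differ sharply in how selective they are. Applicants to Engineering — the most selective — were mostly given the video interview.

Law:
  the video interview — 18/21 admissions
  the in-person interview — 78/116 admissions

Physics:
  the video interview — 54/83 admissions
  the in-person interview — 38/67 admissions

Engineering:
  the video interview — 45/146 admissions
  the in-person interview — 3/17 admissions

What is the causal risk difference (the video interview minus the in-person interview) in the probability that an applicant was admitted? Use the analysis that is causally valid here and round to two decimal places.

+0.13

Within every department level the video interview has the higher rate, yet pooled the in-person interview does — Simpson's reversal.
Here department is a common cause — it drives both which interview format a case falls under and the outcome. The crude comparison mixes populations; the stratum-specific rates are the causally relevant ones.
Adjusting over the population distribution of department: 0.304·(0.857−0.672) + 0.333·(0.651−0.567) + 0.362·(0.308−0.176) = +0.132.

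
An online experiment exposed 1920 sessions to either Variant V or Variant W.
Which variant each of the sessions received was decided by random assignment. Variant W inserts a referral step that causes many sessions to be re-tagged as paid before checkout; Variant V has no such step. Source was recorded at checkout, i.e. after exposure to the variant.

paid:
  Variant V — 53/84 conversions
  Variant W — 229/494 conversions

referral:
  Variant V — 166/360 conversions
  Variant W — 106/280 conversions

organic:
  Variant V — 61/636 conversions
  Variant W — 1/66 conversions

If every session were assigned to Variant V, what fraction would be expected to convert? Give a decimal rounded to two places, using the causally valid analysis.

Because the variant influences traffic source, traffic source is a post-treatment mediator, not a confounder. Stratifying on it would bias the estimate; the causal effect is the crude pooled difference.
So P(outcome | do(Variant V)) is just the pooled rate for Variant V: 280/1080 = 0.259.

0.26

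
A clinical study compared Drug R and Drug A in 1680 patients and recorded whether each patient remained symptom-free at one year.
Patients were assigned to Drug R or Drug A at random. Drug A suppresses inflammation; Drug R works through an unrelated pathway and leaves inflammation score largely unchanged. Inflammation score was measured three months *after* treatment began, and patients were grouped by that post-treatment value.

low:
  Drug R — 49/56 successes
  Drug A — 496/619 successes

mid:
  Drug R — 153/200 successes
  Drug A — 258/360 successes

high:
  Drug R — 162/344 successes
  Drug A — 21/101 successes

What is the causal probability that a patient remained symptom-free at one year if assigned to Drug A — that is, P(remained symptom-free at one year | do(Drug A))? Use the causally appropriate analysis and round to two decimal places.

Drug R is higher inside every inflammation score stratum but Drug A is higher in aggregate. Whether to stratify depends on how inflammation score relates to the drug.
Because the drug influences inflammation score, inflammation score is a post-treatment mediator, not a confounder. Stratifying on it would bias the estimate; the causal effect is the crude pooled difference.
So P(outcome | do(Drug A)) is just the pooled rate for Drug A: 775/1080 = 0.718.

0.72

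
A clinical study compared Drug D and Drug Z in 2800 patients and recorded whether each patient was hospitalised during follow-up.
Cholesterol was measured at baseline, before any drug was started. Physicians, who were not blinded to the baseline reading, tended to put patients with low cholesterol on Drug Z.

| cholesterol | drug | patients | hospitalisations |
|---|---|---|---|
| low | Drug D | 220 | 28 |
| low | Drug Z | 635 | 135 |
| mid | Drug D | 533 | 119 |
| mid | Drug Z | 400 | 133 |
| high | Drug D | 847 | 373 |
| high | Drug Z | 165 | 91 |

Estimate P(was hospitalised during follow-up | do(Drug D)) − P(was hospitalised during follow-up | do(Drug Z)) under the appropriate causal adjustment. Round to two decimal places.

The stratified and pooled comparisons disagree (Drug D wins within each cholesterol; Drug Z wins overall), so the answer turns on the causal role of cholesterol.
Nothing the drug does changes cholesterol; the imbalance is an allocation artefact. With cholesterol also predicting the outcome, the pooled figure is confounded, and the within-stratum comparison is the causal one.
Adjusting over the population distribution of cholesterol: 0.305·(0.127−0.213) + 0.333·(0.223−0.333) + 0.361·(0.440−0.552) = -0.103.

-0.10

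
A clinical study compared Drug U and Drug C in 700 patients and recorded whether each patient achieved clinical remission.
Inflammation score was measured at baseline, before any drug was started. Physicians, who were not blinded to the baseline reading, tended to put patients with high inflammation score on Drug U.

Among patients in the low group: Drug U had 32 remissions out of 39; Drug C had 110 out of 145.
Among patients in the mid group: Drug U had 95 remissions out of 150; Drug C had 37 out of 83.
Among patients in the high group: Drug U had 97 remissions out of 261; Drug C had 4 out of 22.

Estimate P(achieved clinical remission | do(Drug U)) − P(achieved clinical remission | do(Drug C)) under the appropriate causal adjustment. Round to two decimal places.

The stratified and pooled comparisons disagree (Drug U wins within each inflammation score; Drug C wins overall), so the answer turns on the causal role of inflammation score.
The imbalance in inflammation score arose from how patients were allocated, not from anything the drug did; and inflammation score independently affects the outcome. The pooled gap is confounded — condition on inflammation score.
Adjusting over the population distribution of inflammation score: 0.263·(0.821−0.759) + 0.333·(0.633−0.446) + 0.404·(0.372−0.182) = +0.155.

+0.16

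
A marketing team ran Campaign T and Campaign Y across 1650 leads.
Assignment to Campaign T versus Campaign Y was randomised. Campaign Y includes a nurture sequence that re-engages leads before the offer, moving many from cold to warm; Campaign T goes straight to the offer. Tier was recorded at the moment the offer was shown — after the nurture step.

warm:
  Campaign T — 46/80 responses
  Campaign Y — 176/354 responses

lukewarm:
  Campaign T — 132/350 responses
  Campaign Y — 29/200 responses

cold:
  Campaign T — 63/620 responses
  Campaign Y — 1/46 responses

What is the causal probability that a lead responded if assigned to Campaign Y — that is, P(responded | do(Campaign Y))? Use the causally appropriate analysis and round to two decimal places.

0.34

The engagement tier-specific comparison favours Campaign T throughout, but the pooled figures favour Campaign Y. The question is whether to condition on engagement tier.
Engagement tier is downstream of the campaign. One should not condition on a consequence of treatment, so the overall rates are the right comparison.
So P(outcome | do(Campaign Y)) is just the pooled rate for Campaign Y: 206/600 = 0.343.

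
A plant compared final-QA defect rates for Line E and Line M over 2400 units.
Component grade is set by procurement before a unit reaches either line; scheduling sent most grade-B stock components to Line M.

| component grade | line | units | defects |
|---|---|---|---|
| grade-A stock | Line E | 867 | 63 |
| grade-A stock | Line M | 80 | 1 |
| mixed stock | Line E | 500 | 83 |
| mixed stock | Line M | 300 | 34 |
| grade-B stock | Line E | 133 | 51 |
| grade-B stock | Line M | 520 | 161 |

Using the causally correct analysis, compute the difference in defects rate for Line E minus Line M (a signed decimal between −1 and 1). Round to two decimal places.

Line M is lower inside every component grade stratum but Line E is lower in aggregate. Whether to stratify depends on how component grade relates to the line.
Component grade is set before the line has any effect — it is not caused by the line — and it independently drives the outcome. That makes it a confounder, so the causal comparison is within component grade levels.
Adjusting over the population distribution of component grade: 0.395·(0.073−0.013) + 0.333·(0.166−0.113) + 0.272·(0.383−0.310) = +0.061.

+0.06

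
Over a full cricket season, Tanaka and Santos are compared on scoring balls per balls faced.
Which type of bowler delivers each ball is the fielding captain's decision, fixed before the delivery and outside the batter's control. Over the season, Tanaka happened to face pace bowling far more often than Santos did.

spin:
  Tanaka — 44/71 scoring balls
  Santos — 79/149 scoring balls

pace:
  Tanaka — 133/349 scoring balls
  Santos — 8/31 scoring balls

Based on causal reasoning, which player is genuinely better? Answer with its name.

Tanaka

Here bowling type is a common cause — it drives both which player a case falls under and the outcome. The crude comparison mixes populations; the stratum-specific rates are the causally relevant ones.
Within each level — spin: 62.0% vs 53.0%; pace: 38.1% vs 25.8% — Tanaka is higher every time.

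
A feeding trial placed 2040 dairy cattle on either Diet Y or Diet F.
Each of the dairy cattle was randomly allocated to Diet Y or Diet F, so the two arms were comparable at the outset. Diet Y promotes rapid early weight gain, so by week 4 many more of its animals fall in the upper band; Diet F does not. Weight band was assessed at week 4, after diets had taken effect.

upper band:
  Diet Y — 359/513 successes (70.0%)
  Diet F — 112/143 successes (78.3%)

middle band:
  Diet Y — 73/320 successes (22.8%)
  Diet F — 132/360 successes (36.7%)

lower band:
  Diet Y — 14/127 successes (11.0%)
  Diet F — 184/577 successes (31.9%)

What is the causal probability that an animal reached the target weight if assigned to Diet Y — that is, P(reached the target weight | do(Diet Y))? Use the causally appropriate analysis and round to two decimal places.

0.46

Week-4 weight band is downstream of the diet. One should not condition on a consequence of treatment, so the overall rates are the right comparison.
So P(outcome | do(Diet Y)) is just the pooled rate for Diet Y: 446/960 = 0.465.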